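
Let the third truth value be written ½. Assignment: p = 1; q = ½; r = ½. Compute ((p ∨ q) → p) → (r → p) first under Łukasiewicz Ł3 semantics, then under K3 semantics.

1; 1

In Łukasiewicz Ł3: p ∨ q = 1 ∨ ½ = 1
(p ∨ q) → p = 1 → 1 = 1
r → p = ½ → 1 = 1
((p ∨ q) → p) → (r → p) = 1 → 1 = 1
In K3: p ∨ q = 1 ∨ ½ = 1
(p ∨ q) → p = 1 → 1 = 1
r → p = ½ → 1 = 1  [¬½ ∨ 1]
((p ∨ q) → p) → (r → p) = 1 → 1 = 1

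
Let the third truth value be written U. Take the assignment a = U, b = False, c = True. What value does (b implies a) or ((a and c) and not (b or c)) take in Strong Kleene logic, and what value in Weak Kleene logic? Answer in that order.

In Strong Kleene logic: b implies a = False implies U = True
a and c = U and True = U
b or c = False or True = True
not (b or c) = not True = False
(a and c) and not (b or c) = U and False = False
(b implies a) or ((a and c) and not (b or c)) = True or False = True
In Weak Kleene logic: b implies a = False implies U = U  [any arg is the third value ⇒ result is the third value]
a and c = U and True = U
b or c = False or True = True
not (b or c) = not True = False
(a and c) and not (b or c) = U and False = U
(b implies a) or ((a and c) and not (b or c)) = U or U = U
They differ because Strong Kleene logic and Weak Kleene logic treat U differently under the binary connectives.

True; U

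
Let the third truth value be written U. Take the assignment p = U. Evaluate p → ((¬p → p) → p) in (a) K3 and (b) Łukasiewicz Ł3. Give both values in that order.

U; true

In K3: ¬p = ¬U = U
¬p → p = U → U = U  [¬U ∨ U]
(¬p → p) → p = U → U = U
p → ((¬p → p) → p) = U → U = U
In Łukasiewicz Ł3: ¬p = ¬U = U
¬p → p = U → U = true  [min(1, 1−½+½)]
(¬p → p) → p = true → U = U
p → ((¬p → p) → p) = U → U = true
They differ because K3 and Łukasiewicz Ł3 treat U differently under implication.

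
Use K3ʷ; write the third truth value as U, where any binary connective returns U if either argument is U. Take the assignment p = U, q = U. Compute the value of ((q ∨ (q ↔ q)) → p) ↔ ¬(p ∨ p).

U

q ↔ q = U ↔ U = U
q ∨ (q ↔ q) = U ∨ U = U
(q ∨ (q ↔ q)) → p = U → U = U  [any arg is the third value ⇒ result is the third value]
p ∨ p = U ∨ U = U
¬(p ∨ p) = ¬U = U
((q ∨ (q ↔ q)) → p) ↔ ¬(p ∨ p) = U ↔ U = U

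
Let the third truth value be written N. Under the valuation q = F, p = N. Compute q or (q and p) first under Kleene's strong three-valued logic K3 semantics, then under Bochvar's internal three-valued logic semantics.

In Kleene's strong three-valued logic K3: q and p = F and N = F
q or (q and p) = F or F = F
In Bochvar's internal three-valued logic: q and p = F and N = N
q or (q and p) = F or N = N
They differ because Kleene's strong three-valued logic K3 and Bochvar's internal three-valued logic treat N differently under the binary connectives.

F; N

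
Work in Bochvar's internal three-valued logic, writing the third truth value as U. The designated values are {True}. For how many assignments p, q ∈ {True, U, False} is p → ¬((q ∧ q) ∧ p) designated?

Designated under: (p=True, q=False); (p=False, q=True); (p=False, q=False).

3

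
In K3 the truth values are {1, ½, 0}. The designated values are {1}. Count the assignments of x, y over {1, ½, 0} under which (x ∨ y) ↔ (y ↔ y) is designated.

4

Designated under: (x=1, y=1); (x=1, y=0); (x=½, y=1); (x=0, y=1).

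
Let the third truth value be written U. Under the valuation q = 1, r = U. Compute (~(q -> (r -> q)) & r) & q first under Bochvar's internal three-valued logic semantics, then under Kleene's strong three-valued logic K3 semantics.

In Bochvar's internal three-valued logic: r -> q = U -> 1 = U
q -> (r -> q) = 1 -> U = U
~(q -> (r -> q)) = ~U = U
~(q -> (r -> q)) & r = U & U = U
(~(q -> (r -> q)) & r) & q = U & 1 = U
In Kleene's strong three-valued logic K3: r -> q = U -> 1 = 1  [~U | 1]
q -> (r -> q) = 1 -> 1 = 1
~(q -> (r -> q)) = ~1 = 0
~(q -> (r -> q)) & r = 0 & U = 0
(~(q -> (r -> q)) & r) & q = 0 & 1 = 0
They differ because Bochvar's internal three-valued logic and Kleene's strong three-valued logic K3 treat U differently under the binary connectives.

U; 0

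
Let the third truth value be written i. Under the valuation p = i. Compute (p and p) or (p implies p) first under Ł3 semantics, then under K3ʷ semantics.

True; i

In Ł3: p and p = i and i = i
p implies p = i implies i = True  [min(1, 1−½+½)]
(p and p) or (p implies p) = i or True = True
In K3ʷ: p and p = i and i = i
p implies p = i implies i = i
(p and p) or (p implies p) = i or i = i
They differ because Ł3 and K3ʷ treat i differently under the binary connectives.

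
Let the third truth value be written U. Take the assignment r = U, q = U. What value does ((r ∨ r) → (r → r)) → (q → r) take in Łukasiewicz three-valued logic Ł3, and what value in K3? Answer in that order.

1; U

In Łukasiewicz three-valued logic Ł3: r ∨ r = U ∨ U = U
r → r = U → U = 1  [min(1, 1−½+½)]
(r ∨ r) → (r → r) = U → 1 = 1
q → r = U → U = 1
((r ∨ r) → (r → r)) → (q → r) = 1 → 1 = 1
In K3: r ∨ r = U ∨ U = U
r → r = U → U = U  [¬U ∨ U]
(r ∨ r) → (r → r) = U → U = U
q → r = U → U = U
((r ∨ r) → (r → r)) → (q → r) = U → U = U
They differ because Łukasiewicz three-valued logic Ł3 and K3 treat U differently under implication.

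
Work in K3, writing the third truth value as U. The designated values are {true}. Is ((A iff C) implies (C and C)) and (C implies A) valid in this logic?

Countermodel: A=true, C=U gives U, which is not designated.

No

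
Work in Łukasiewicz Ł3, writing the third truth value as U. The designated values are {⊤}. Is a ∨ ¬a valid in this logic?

No

Countermodel: a=U gives U, which is not designated.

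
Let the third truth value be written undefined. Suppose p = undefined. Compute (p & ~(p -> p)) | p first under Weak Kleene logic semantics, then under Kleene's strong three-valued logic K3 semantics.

In Weak Kleene logic: p -> p = undefined -> undefined = undefined  [any arg is the third value ⇒ result is the third value]
~(p -> p) = ~undefined = undefined
p & ~(p -> p) = undefined & undefined = undefined
(p & ~(p -> p)) | p = undefined | undefined = undefined
In Kleene's strong three-valued logic K3: p -> p = undefined -> undefined = undefined  [~undefined | undefined]
~(p -> p) = ~undefined = undefined
p & ~(p -> p) = undefined & undefined = undefined
(p & ~(p -> p)) | p = undefined | undefined = undefined

undefined; undefined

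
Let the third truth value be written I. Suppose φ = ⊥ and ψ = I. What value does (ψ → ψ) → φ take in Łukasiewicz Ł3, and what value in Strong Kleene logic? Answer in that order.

⊥; I

In Łukasiewicz Ł3: ψ → ψ = I → I = ⊤  [min(1, 1−½+½)]
(ψ → ψ) → φ = ⊤ → ⊥ = ⊥
In Strong Kleene logic: ψ → ψ = I → I = I  [¬I ∨ I]
(ψ → ψ) → φ = I → ⊥ = I
They differ because Łukasiewicz Ł3 and Strong Kleene logic treat I differently under implication.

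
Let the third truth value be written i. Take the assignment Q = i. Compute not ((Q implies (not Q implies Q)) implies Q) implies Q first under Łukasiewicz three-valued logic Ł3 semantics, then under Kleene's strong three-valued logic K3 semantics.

1; i

In Łukasiewicz three-valued logic Ł3: not Q = not i = i
not Q implies Q = i implies i = 1
Q implies (not Q implies Q) = i implies 1 = 1
(Q implies (not Q implies Q)) implies Q = 1 implies i = i
not ((Q implies (not Q implies Q)) implies Q) = not i = i
not ((Q implies (not Q implies Q)) implies Q) implies Q = i implies i = 1
In Kleene's strong three-valued logic K3: not Q = not i = i
not Q implies Q = i implies i = i  [not i or i]
Q implies (not Q implies Q) = i implies i = i
(Q implies (not Q implies Q)) implies Q = i implies i = i
not ((Q implies (not Q implies Q)) implies Q) = not i = i
not ((Q implies (not Q implies Q)) implies Q) implies Q = i implies i = i
They differ because Łukasiewicz three-valued logic Ł3 and Kleene's strong three-valued logic K3 treat i differently under implication.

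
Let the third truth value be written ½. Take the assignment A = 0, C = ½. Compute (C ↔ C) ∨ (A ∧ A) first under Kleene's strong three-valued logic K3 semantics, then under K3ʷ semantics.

In Kleene's strong three-valued logic K3: C ↔ C = ½ ↔ ½ = ½
A ∧ A = 0 ∧ 0 = 0
(C ↔ C) ∨ (A ∧ A) = ½ ∨ 0 = ½
In K3ʷ: C ↔ C = ½ ↔ ½ = ½
A ∧ A = 0 ∧ 0 = 0
(C ↔ C) ∨ (A ∧ A) = ½ ∨ 0 = ½

½; ½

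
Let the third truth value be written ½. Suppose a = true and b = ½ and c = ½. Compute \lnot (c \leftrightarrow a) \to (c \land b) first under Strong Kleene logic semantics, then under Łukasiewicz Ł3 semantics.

In Strong Kleene logic: c \leftrightarrow a = ½ \leftrightarrow true = ½
\lnot (c \leftrightarrow a) = \lnot ½ = ½
c \land b = ½ \land ½ = ½
\lnot (c \leftrightarrow a) \to (c \land b) = ½ \to ½ = ½  [\lnot ½ \lor ½]
In Łukasiewicz Ł3: c \leftrightarrow a = ½ \leftrightarrow true = ½  [1 − |½−1|]
\lnot (c \leftrightarrow a) = \lnot ½ = ½
c \land b = ½ \land ½ = ½
\lnot (c \leftrightarrow a) \to (c \land b) = ½ \to ½ = true
They differ because Strong Kleene logic and Łukasiewicz Ł3 treat ½ differently under implication.

½; true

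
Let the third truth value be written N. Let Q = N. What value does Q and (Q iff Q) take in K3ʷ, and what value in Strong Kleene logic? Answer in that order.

In K3ʷ: Q iff Q = N iff N = N
Q and (Q iff Q) = N and N = N
In Strong Kleene logic: Q iff Q = N iff N = N
Q and (Q iff Q) = N and N = N

N; N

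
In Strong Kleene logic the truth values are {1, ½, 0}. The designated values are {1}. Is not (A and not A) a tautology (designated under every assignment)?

No

Countermodel: A=½ gives ½, which is not designated.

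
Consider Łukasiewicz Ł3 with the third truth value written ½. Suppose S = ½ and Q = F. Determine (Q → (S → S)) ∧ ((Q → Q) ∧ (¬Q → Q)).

S → S = ½ → ½ = T  [min(1, 1−½+½)]
Q → (S → S) = F → T = T
Q → Q = F → F = T
¬Q = ¬F = T
¬Q → Q = T → F = F
(Q → Q) ∧ (¬Q → Q) = T ∧ F = F
(Q → (S → S)) ∧ ((Q → Q) ∧ (¬Q → Q)) = T ∧ F = F

F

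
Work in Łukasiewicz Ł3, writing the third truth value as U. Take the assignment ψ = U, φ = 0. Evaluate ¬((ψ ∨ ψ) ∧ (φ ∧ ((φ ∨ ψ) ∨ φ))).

1

ψ ∨ ψ = U ∨ U = U
φ ∨ ψ = 0 ∨ U = U
(φ ∨ ψ) ∨ φ = U ∨ 0 = U
φ ∧ ((φ ∨ ψ) ∨ φ) = 0 ∧ U = 0
(ψ ∨ ψ) ∧ (φ ∧ ((φ ∨ ψ) ∨ φ)) = U ∧ 0 = 0
¬((ψ ∨ ψ) ∧ (φ ∧ ((φ ∨ ψ) ∨ φ))) = ¬0 = 1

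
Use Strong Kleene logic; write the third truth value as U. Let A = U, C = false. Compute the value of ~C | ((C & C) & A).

true

~C = ~false = true
C & C = false & false = false
(C & C) & A = false & U = false
~C | ((C & C) & A) = true | false = true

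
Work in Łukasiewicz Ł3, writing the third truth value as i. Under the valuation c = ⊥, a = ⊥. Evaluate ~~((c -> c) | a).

⊤

c -> c = ⊥ -> ⊥ = ⊤
(c -> c) | a = ⊤ | ⊥ = ⊤
~((c -> c) | a) = ~⊤ = ⊥
~~((c -> c) | a) = ~⊥ = ⊤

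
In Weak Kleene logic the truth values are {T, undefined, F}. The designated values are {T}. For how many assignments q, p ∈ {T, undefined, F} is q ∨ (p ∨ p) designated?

Designated under: (q=T, p=T); (q=T, p=F); (q=F, p=T).

3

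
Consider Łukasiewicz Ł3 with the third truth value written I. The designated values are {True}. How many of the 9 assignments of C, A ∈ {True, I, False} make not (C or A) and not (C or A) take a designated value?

Designated under: (C=False, A=False).

1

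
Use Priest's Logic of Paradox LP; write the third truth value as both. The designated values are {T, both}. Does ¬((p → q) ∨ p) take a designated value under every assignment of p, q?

Countermodel: p=T, q=T gives F, which is not designated.

No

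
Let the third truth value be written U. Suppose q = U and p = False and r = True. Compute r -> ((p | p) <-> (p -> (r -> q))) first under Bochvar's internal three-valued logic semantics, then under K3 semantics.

U; False

In Bochvar's internal three-valued logic: p | p = False | False = False
r -> q = True -> U = U  [any arg is the third value ⇒ result is the third value]
p -> (r -> q) = False -> U = U
(p | p) <-> (p -> (r -> q)) = False <-> U = U
r -> ((p | p) <-> (p -> (r -> q))) = True -> U = U
In K3: p | p = False | False = False
r -> q = True -> U = U  [~True | U]
p -> (r -> q) = False -> U = True
(p | p) <-> (p -> (r -> q)) = False <-> True = False
r -> ((p | p) <-> (p -> (r -> q))) = True -> False = False
They differ because Bochvar's internal three-valued logic and K3 treat U differently under the binary connectives.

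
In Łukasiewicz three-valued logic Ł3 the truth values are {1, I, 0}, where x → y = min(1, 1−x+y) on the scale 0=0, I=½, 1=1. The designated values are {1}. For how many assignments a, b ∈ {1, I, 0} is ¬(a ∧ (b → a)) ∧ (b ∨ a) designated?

Designated under: (a=0, b=1).

1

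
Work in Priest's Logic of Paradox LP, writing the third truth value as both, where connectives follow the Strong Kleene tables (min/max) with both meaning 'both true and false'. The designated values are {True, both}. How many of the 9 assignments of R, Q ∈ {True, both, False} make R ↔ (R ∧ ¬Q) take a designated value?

Of the 9 assignments, 8 give a value in {True, both}.

8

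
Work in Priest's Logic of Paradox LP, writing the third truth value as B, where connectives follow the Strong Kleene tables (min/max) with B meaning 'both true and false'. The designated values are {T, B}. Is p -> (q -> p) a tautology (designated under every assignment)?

Every assignment of p, q over {T, B, F} gives a value in {T, B}.
In particular, with p=B, q=B: p -> (q -> p) = B.

Yes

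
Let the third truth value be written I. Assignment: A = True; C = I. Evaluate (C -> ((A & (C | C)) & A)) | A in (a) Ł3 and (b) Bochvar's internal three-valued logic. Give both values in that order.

In Ł3: C | C = I | I = I
A & (C | C) = True & I = I
(A & (C | C)) & A = I & True = I
C -> ((A & (C | C)) & A) = I -> I = True
(C -> ((A & (C | C)) & A)) | A = True | True = True
In Bochvar's internal three-valued logic: C | C = I | I = I
A & (C | C) = True & I = I
(A & (C | C)) & A = I & True = I
C -> ((A & (C | C)) & A) = I -> I = I  [any arg is the third value ⇒ result is the third value]
(C -> ((A & (C | C)) & A)) | A = I | True = I
They differ because Ł3 and Bochvar's internal three-valued logic treat I differently under the binary connectives.

True; I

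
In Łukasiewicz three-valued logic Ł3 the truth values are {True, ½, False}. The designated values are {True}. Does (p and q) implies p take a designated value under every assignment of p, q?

Every assignment of p, q over {True, ½, False} gives a value in {True}.
In particular, with p=½, q=½: (p and q) implies p = True.

Yes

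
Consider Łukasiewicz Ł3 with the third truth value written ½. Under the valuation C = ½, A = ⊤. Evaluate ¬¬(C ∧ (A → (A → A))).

½

A → A = ⊤ → ⊤ = ⊤
A → (A → A) = ⊤ → ⊤ = ⊤
C ∧ (A → (A → A)) = ½ ∧ ⊤ = ½
¬(C ∧ (A → (A → A))) = ¬½ = ½
¬¬(C ∧ (A → (A → A))) = ¬½ = ½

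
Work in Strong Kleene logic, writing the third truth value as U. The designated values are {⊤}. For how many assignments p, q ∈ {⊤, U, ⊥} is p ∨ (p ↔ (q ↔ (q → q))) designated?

4

Designated under: (p=⊤, q=⊤); (p=⊤, q=U); (p=⊤, q=⊥); (p=⊥, q=⊥).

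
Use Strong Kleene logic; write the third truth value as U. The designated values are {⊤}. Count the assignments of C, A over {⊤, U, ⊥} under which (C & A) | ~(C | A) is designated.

2

Designated under: (C=⊤, A=⊤); (C=⊥, A=⊥).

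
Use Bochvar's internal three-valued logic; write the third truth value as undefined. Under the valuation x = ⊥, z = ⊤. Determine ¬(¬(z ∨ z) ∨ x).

⊤

z ∨ z = ⊤ ∨ ⊤ = ⊤
¬(z ∨ z) = ¬⊤ = ⊥
¬(z ∨ z) ∨ x = ⊥ ∨ ⊥ = ⊥
¬(¬(z ∨ z) ∨ x) = ¬⊥ = ⊤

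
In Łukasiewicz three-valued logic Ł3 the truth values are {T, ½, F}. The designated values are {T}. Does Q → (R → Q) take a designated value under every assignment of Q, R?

Every assignment of Q, R over {T, ½, F} gives a value in {T}.
In particular, with Q=½, R=½: Q → (R → Q) = T.

Yes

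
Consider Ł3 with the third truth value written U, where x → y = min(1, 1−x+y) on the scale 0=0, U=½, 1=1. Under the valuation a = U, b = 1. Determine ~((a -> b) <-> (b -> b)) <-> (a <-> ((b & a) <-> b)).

0

a -> b = U -> 1 = 1  [min(1, 1−½+1)]
b -> b = 1 -> 1 = 1
(a -> b) <-> (b -> b) = 1 <-> 1 = 1
~((a -> b) <-> (b -> b)) = ~1 = 0
b & a = 1 & U = U
(b & a) <-> b = U <-> 1 = U
a <-> ((b & a) <-> b) = U <-> U = 1
~((a -> b) <-> (b -> b)) <-> (a <-> ((b & a) <-> b)) = 0 <-> 1 = 0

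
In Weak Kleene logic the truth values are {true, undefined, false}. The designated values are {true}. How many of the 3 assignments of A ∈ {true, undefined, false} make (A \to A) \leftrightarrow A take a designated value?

1

A=true: true ✓
A=undefined: undefined ·
A=false: false ·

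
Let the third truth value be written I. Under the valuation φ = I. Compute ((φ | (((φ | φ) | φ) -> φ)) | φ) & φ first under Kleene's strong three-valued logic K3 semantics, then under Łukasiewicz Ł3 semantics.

In Kleene's strong three-valued logic K3: φ | φ = I | I = I
(φ | φ) | φ = I | I = I
((φ | φ) | φ) -> φ = I -> I = I  [~I | I]
φ | (((φ | φ) | φ) -> φ) = I | I = I
(φ | (((φ | φ) | φ) -> φ)) | φ = I | I = I
((φ | (((φ | φ) | φ) -> φ)) | φ) & φ = I & I = I
In Łukasiewicz Ł3: φ | φ = I | I = I
(φ | φ) | φ = I | I = I
((φ | φ) | φ) -> φ = I -> I = ⊤  [min(1, 1−½+½)]
φ | (((φ | φ) | φ) -> φ) = I | ⊤ = ⊤
(φ | (((φ | φ) | φ) -> φ)) | φ = ⊤ | I = ⊤
((φ | (((φ | φ) | φ) -> φ)) | φ) & φ = ⊤ & I = I

I; I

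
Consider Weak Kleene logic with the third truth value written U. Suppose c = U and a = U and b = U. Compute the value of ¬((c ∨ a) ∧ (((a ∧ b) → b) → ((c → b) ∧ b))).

U

c ∨ a = U ∨ U = U
a ∧ b = U ∧ U = U
(a ∧ b) → b = U → U = U  [any arg is the third value ⇒ result is the third value]
c → b = U → U = U
(c → b) ∧ b = U ∧ U = U
((a ∧ b) → b) → ((c → b) ∧ b) = U → U = U
(c ∨ a) ∧ (((a ∧ b) → b) → ((c → b) ∧ b)) = U ∧ U = U
¬((c ∨ a) ∧ (((a ∧ b) → b) → ((c → b) ∧ b))) = ¬U = U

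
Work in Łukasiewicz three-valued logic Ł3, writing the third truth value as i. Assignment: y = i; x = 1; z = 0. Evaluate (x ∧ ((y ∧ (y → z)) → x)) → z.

0

y → z = i → 0 = i  [min(1, 1−½+0)]
y ∧ (y → z) = i ∧ i = i
(y ∧ (y → z)) → x = i → 1 = 1
x ∧ ((y ∧ (y → z)) → x) = 1 ∧ 1 = 1
(x ∧ ((y ∧ (y → z)) → x)) → z = 1 → 0 = 0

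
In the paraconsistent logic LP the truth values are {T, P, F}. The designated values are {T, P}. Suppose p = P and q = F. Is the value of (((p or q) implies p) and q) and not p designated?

p or q = P or F = P
(p or q) implies p = P implies P = P
((p or q) implies p) and q = P and F = F
not p = not P = P
(((p or q) implies p) and q) and not p = F and P = F
F ∉ {T, P}.

No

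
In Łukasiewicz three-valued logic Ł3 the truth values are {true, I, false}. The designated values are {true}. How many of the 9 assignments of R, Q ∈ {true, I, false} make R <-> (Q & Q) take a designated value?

3

Designated under: (R=true, Q=true); (R=I, Q=I); (R=false, Q=false).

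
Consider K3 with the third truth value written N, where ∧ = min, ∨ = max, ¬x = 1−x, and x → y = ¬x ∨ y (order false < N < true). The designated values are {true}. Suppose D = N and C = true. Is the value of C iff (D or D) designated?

D or D = N or N = N
C iff (D or D) = true iff N = N
N ∉ {true}.

No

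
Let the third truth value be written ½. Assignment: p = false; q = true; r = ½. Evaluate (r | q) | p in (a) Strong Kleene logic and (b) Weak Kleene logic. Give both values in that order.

true; ½

In Strong Kleene logic: r | q = ½ | true = true
(r | q) | p = true | false = true
In Weak Kleene logic: r | q = ½ | true = ½
(r | q) | p = ½ | false = ½
They differ because Strong Kleene logic and Weak Kleene logic treat ½ differently under the binary connectives.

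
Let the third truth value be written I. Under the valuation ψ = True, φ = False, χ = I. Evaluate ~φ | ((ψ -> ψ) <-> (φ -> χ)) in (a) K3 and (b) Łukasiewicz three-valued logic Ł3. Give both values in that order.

True; True

In K3: ~φ = ~False = True
ψ -> ψ = True -> True = True
φ -> χ = False -> I = True  [~False | I]
(ψ -> ψ) <-> (φ -> χ) = True <-> True = True
~φ | ((ψ -> ψ) <-> (φ -> χ)) = True | True = True
In Łukasiewicz three-valued logic Ł3: ~φ = ~False = True
ψ -> ψ = True -> True = True
φ -> χ = False -> I = True  [min(1, 1−0+½)]
(ψ -> ψ) <-> (φ -> χ) = True <-> True = True
~φ | ((ψ -> ψ) <-> (φ -> χ)) = True | True = True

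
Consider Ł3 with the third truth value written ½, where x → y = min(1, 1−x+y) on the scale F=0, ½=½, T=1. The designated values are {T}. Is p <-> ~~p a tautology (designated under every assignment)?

Every assignment of p over {T, ½, F} gives a value in {T}.
In particular, with p=½: p <-> ~~p = T.

Yes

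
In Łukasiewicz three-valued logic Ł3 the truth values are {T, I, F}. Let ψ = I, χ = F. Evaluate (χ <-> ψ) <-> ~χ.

χ <-> ψ = F <-> I = I
~χ = ~F = T
(χ <-> ψ) <-> ~χ = I <-> T = I

I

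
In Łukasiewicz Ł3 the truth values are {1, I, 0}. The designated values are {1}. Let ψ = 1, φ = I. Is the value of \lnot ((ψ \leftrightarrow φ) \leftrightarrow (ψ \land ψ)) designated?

ψ \leftrightarrow φ = 1 \leftrightarrow I = I  [1 − |1−½|]
ψ \land ψ = 1 \land 1 = 1
(ψ \leftrightarrow φ) \leftrightarrow (ψ \land ψ) = I \leftrightarrow 1 = I
\lnot ((ψ \leftrightarrow φ) \leftrightarrow (ψ \land ψ)) = \lnot I = I
I ∉ {1}.

No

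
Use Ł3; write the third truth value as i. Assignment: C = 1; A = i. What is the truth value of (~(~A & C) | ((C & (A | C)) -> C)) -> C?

1

~A = ~i = i
~A & C = i & 1 = i
~(~A & C) = ~i = i
A | C = i | 1 = 1
C & (A | C) = 1 & 1 = 1
(C & (A | C)) -> C = 1 -> 1 = 1
~(~A & C) | ((C & (A | C)) -> C) = i | 1 = 1
(~(~A & C) | ((C & (A | C)) -> C)) -> C = 1 -> 1 = 1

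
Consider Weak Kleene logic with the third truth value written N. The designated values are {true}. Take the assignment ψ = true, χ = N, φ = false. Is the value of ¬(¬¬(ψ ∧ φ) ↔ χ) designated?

No

ψ ∧ φ = true ∧ false = false
¬(ψ ∧ φ) = ¬false = true
¬¬(ψ ∧ φ) = ¬true = false
¬¬(ψ ∧ φ) ↔ χ = false ↔ N = N
¬(¬¬(ψ ∧ φ) ↔ χ) = ¬N = N
N ∉ {true}.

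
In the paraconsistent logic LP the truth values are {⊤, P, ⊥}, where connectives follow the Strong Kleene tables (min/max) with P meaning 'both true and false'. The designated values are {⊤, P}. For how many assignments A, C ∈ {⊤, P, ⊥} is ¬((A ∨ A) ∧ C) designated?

Of the 9 assignments, 8 give a value in {⊤, P}.

8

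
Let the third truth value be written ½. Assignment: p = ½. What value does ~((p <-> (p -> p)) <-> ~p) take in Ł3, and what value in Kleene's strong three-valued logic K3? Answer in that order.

In Ł3: p -> p = ½ -> ½ = 1
p <-> (p -> p) = ½ <-> 1 = ½
~p = ~½ = ½
(p <-> (p -> p)) <-> ~p = ½ <-> ½ = 1
~((p <-> (p -> p)) <-> ~p) = ~1 = 0
In Kleene's strong three-valued logic K3: p -> p = ½ -> ½ = ½  [~½ | ½]
p <-> (p -> p) = ½ <-> ½ = ½
~p = ~½ = ½
(p <-> (p -> p)) <-> ~p = ½ <-> ½ = ½
~((p <-> (p -> p)) <-> ~p) = ~½ = ½
They differ because Ł3 and Kleene's strong three-valued logic K3 treat ½ differently under implication.

0; ½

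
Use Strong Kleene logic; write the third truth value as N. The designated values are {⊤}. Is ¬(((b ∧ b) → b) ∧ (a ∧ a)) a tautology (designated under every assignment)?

No

Countermodel: b=⊤, a=⊤ gives ⊥, which is not designated.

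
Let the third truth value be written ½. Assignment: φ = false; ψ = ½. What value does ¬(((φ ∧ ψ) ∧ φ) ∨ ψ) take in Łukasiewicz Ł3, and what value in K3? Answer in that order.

½; ½

In Łukasiewicz Ł3: φ ∧ ψ = false ∧ ½ = false
(φ ∧ ψ) ∧ φ = false ∧ false = false
((φ ∧ ψ) ∧ φ) ∨ ψ = false ∨ ½ = ½
¬(((φ ∧ ψ) ∧ φ) ∨ ψ) = ¬½ = ½
In K3: φ ∧ ψ = false ∧ ½ = false
(φ ∧ ψ) ∧ φ = false ∧ false = false
((φ ∧ ψ) ∧ φ) ∨ ψ = false ∨ ½ = ½
¬(((φ ∧ ψ) ∧ φ) ∨ ψ) = ¬½ = ½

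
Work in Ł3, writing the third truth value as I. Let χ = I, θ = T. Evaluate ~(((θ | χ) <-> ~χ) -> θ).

F

θ | χ = T | I = T
~χ = ~I = I
(θ | χ) <-> ~χ = T <-> I = I  [1 − |1−½|]
((θ | χ) <-> ~χ) -> θ = I -> T = T
~(((θ | χ) <-> ~χ) -> θ) = ~T = F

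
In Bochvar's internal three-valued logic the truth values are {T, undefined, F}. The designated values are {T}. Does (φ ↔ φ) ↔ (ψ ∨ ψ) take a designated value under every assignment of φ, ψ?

Countermodel: φ=T, ψ=undefined gives undefined, which is not designated.

No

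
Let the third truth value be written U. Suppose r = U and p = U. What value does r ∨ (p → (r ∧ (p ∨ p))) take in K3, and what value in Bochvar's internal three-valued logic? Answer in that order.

In K3: p ∨ p = U ∨ U = U
r ∧ (p ∨ p) = U ∧ U = U
p → (r ∧ (p ∨ p)) = U → U = U
r ∨ (p → (r ∧ (p ∨ p))) = U ∨ U = U
In Bochvar's internal three-valued logic: p ∨ p = U ∨ U = U
r ∧ (p ∨ p) = U ∧ U = U
p → (r ∧ (p ∨ p)) = U → U = U  [any arg is the third value ⇒ result is the third value]
r ∨ (p → (r ∧ (p ∨ p))) = U ∨ U = U

U; U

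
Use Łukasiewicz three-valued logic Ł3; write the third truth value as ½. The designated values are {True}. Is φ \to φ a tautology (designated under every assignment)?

Yes

Every assignment of φ over {True, ½, False} gives a value in {True}.
In particular, with φ=½: φ \to φ = True.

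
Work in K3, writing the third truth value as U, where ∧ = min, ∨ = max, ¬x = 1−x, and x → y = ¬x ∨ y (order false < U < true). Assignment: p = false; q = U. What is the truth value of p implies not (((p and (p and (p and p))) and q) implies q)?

p and p = false and false = false
p and (p and p) = false and false = false
p and (p and (p and p)) = false and false = false
(p and (p and (p and p))) and q = false and U = false
((p and (p and (p and p))) and q) implies q = false implies U = true  [not false or U]
not (((p and (p and (p and p))) and q) implies q) = not true = false
p implies not (((p and (p and (p and p))) and q) implies q) = false implies false = true

true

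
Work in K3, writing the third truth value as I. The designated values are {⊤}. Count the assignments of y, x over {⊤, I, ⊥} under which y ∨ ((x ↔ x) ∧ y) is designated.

3

Designated under: (y=⊤, x=⊤); (y=⊤, x=I); (y=⊤, x=⊥).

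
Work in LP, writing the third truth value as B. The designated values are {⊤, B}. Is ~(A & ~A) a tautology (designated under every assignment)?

Every assignment of A over {⊤, B, ⊥} gives a value in {⊤, B}.
In particular, with A=B: ~(A & ~A) = B.

Yes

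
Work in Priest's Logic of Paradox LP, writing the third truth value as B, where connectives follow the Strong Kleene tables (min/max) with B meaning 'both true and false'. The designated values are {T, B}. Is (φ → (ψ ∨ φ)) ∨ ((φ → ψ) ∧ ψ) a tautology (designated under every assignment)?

Yes

Every assignment of φ, ψ over {T, B, F} gives a value in {T, B}.
In particular, with φ=B, ψ=B: (φ → (ψ ∨ φ)) ∨ ((φ → ψ) ∧ ψ) = B.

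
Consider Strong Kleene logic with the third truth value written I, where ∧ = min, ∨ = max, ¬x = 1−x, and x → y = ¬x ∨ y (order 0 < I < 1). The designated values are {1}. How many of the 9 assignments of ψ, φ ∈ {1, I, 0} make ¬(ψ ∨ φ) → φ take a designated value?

5

Of the 9 assignments, 5 give a value in {1}.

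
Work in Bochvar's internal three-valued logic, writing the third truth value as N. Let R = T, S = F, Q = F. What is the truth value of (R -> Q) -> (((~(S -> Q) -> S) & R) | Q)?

R -> Q = T -> F = F
S -> Q = F -> F = T
~(S -> Q) = ~T = F
~(S -> Q) -> S = F -> F = T
(~(S -> Q) -> S) & R = T & T = T
((~(S -> Q) -> S) & R) | Q = T | F = T
(R -> Q) -> (((~(S -> Q) -> S) & R) | Q) = F -> T = T

T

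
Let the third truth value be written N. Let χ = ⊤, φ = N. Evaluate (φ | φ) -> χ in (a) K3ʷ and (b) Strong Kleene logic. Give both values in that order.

N; ⊤

In K3ʷ: φ | φ = N | N = N
(φ | φ) -> χ = N -> ⊤ = N  [any arg is the third value ⇒ result is the third value]
In Strong Kleene logic: φ | φ = N | N = N
(φ | φ) -> χ = N -> ⊤ = ⊤  [~N | ⊤]
They differ because K3ʷ and Strong Kleene logic treat N differently under the binary connectives.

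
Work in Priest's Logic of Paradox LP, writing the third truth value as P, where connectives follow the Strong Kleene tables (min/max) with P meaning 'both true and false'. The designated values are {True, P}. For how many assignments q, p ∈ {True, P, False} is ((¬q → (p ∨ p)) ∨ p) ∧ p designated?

Of the 9 assignments, 6 give a value in {True, P}.

6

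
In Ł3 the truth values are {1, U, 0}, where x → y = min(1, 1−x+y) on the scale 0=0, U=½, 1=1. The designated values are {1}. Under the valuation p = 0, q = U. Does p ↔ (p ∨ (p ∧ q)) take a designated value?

Yes

p ∧ q = 0 ∧ U = 0
p ∨ (p ∧ q) = 0 ∨ 0 = 0
p ↔ (p ∨ (p ∧ q)) = 0 ↔ 0 = 1
1 ∈ {1}.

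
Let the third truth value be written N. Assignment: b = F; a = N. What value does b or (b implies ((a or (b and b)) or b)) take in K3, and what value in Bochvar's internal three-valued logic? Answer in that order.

In K3: b and b = F and F = F
a or (b and b) = N or F = N
(a or (b and b)) or b = N or F = N
b implies ((a or (b and b)) or b) = F implies N = T  [not F or N]
b or (b implies ((a or (b and b)) or b)) = F or T = T
In Bochvar's internal three-valued logic: b and b = F and F = F
a or (b and b) = N or F = N
(a or (b and b)) or b = N or F = N
b implies ((a or (b and b)) or b) = F implies N = N  [any arg is the third value ⇒ result is the third value]
b or (b implies ((a or (b and b)) or b)) = F or N = N
They differ because K3 and Bochvar's internal three-valued logic treat N differently under the binary connectives.

T; N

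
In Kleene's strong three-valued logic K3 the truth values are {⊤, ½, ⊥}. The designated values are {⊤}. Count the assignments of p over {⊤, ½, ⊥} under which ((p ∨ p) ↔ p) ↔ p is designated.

p=⊤: ⊤ ✓
p=½: ½ ·
p=⊥: ⊥ ·

1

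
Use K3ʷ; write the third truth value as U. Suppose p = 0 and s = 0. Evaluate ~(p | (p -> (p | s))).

p | s = 0 | 0 = 0
p -> (p | s) = 0 -> 0 = 1
p | (p -> (p | s)) = 0 | 1 = 1
~(p | (p -> (p | s))) = ~1 = 0

0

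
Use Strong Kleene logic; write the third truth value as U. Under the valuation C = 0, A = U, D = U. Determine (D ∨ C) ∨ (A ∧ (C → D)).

U

D ∨ C = U ∨ 0 = U
C → D = 0 → U = 1  [¬0 ∨ U]
A ∧ (C → D) = U ∧ 1 = U
(D ∨ C) ∨ (A ∧ (C → D)) = U ∨ U = U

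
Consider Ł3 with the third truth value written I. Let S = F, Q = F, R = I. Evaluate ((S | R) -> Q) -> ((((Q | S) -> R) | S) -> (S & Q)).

I

S | R = F | I = I
(S | R) -> Q = I -> F = I
Q | S = F | F = F
(Q | S) -> R = F -> I = T
((Q | S) -> R) | S = T | F = T
S & Q = F & F = F
(((Q | S) -> R) | S) -> (S & Q) = T -> F = F
((S | R) -> Q) -> ((((Q | S) -> R) | S) -> (S & Q)) = I -> F = I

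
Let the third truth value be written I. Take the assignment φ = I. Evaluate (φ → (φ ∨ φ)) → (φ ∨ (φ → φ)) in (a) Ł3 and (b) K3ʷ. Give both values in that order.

In Ł3: φ ∨ φ = I ∨ I = I
φ → (φ ∨ φ) = I → I = True  [min(1, 1−½+½)]
φ → φ = I → I = True
φ ∨ (φ → φ) = I ∨ True = True
(φ → (φ ∨ φ)) → (φ ∨ (φ → φ)) = True → True = True
In K3ʷ: φ ∨ φ = I ∨ I = I
φ → (φ ∨ φ) = I → I = I  [any arg is the third value ⇒ result is the third value]
φ → φ = I → I = I
φ ∨ (φ → φ) = I ∨ I = I
(φ → (φ ∨ φ)) → (φ ∨ (φ → φ)) = I → I = I
They differ because Ł3 and K3ʷ treat I differently under the binary connectives.

True; I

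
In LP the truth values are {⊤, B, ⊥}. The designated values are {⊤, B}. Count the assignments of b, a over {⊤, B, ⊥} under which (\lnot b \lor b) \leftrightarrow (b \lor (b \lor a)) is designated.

8

Of the 9 assignments, 8 give a value in {⊤, B}.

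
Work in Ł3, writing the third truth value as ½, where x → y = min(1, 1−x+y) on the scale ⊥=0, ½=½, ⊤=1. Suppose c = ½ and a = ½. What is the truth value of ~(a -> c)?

⊥

a -> c = ½ -> ½ = ⊤  [min(1, 1−½+½)]
~(a -> c) = ~⊤ = ⊥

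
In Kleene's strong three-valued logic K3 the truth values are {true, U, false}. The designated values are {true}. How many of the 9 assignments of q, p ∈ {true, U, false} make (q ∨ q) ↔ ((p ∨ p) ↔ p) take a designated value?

2

Designated under: (q=true, p=true); (q=true, p=false).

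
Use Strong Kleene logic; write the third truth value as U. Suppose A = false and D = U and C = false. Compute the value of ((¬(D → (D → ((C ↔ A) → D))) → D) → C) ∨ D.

U

C ↔ A = false ↔ false = true
(C ↔ A) → D = true → U = U  [¬true ∨ U]
D → ((C ↔ A) → D) = U → U = U
D → (D → ((C ↔ A) → D)) = U → U = U
¬(D → (D → ((C ↔ A) → D))) = ¬U = U
¬(D → (D → ((C ↔ A) → D))) → D = U → U = U
(¬(D → (D → ((C ↔ A) → D))) → D) → C = U → false = U
((¬(D → (D → ((C ↔ A) → D))) → D) → C) ∨ D = U ∨ U = U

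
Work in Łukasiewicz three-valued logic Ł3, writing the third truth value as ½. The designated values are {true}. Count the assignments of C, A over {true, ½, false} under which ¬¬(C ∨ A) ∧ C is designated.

Designated under: (C=true, A=true); (C=true, A=½); (C=true, A=false).

3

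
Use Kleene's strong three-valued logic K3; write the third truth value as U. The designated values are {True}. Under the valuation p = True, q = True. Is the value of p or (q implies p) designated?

q implies p = True implies True = True
p or (q implies p) = True or True = True
True ∈ {True}.

Yes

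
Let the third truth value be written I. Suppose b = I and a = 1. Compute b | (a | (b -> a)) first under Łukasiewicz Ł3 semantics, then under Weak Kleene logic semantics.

1; I

In Łukasiewicz Ł3: b -> a = I -> 1 = 1
a | (b -> a) = 1 | 1 = 1
b | (a | (b -> a)) = I | 1 = 1
In Weak Kleene logic: b -> a = I -> 1 = I  [any arg is the third value ⇒ result is the third value]
a | (b -> a) = 1 | I = I
b | (a | (b -> a)) = I | I = I
They differ because Łukasiewicz Ł3 and Weak Kleene logic treat I differently under the binary connectives.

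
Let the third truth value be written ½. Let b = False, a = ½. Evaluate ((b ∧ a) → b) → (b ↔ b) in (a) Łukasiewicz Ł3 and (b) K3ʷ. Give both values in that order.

True; ½

In Łukasiewicz Ł3: b ∧ a = False ∧ ½ = False
(b ∧ a) → b = False → False = True
b ↔ b = False ↔ False = True
((b ∧ a) → b) → (b ↔ b) = True → True = True
In K3ʷ: b ∧ a = False ∧ ½ = ½
(b ∧ a) → b = ½ → False = ½
b ↔ b = False ↔ False = True
((b ∧ a) → b) → (b ↔ b) = ½ → True = ½
They differ because Łukasiewicz Ł3 and K3ʷ treat ½ differently under the binary connectives.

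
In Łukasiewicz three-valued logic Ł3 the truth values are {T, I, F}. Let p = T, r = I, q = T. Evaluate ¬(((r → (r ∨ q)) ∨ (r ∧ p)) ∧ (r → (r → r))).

r ∨ q = I ∨ T = T
r → (r ∨ q) = I → T = T
r ∧ p = I ∧ T = I
(r → (r ∨ q)) ∨ (r ∧ p) = T ∨ I = T
r → r = I → I = T
r → (r → r) = I → T = T
((r → (r ∨ q)) ∨ (r ∧ p)) ∧ (r → (r → r)) = T ∧ T = T
¬(((r → (r ∨ q)) ∨ (r ∧ p)) ∧ (r → (r → r))) = ¬T = F

F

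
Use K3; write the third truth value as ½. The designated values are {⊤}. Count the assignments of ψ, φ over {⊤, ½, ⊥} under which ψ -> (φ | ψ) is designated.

Of the 9 assignments, 7 give a value in {⊤}.

7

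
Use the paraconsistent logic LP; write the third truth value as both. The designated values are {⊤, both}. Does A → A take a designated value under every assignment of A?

Every assignment of A over {⊤, both, ⊥} gives a value in {⊤, both}.
In particular, with A=both: A → A = both.

Yes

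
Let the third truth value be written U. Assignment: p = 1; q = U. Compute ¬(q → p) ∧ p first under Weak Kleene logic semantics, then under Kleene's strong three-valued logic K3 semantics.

In Weak Kleene logic: q → p = U → 1 = U  [any arg is the third value ⇒ result is the third value]
¬(q → p) = ¬U = U
¬(q → p) ∧ p = U ∧ 1 = U
In Kleene's strong three-valued logic K3: q → p = U → 1 = 1
¬(q → p) = ¬1 = 0
¬(q → p) ∧ p = 0 ∧ 1 = 0
They differ because Weak Kleene logic and Kleene's strong three-valued logic K3 treat U differently under the binary connectives.

U; 0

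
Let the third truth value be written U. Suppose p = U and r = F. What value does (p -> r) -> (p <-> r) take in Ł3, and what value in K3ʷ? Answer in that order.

In Ł3: p -> r = U -> F = U  [min(1, 1−½+0)]
p <-> r = U <-> F = U
(p -> r) -> (p <-> r) = U -> U = T
In K3ʷ: p -> r = U -> F = U  [any arg is the third value ⇒ result is the third value]
p <-> r = U <-> F = U
(p -> r) -> (p <-> r) = U -> U = U
They differ because Ł3 and K3ʷ treat U differently under the binary connectives.

T; U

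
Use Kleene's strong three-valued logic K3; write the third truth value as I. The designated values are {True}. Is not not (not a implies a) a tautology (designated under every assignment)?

No

Countermodel: a=I gives I, which is not designated.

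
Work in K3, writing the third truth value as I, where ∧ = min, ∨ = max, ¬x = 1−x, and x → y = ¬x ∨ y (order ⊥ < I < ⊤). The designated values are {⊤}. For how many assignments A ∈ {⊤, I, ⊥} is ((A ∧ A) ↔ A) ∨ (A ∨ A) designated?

2

A=⊤: ⊤ ✓
A=I: I ·
A=⊥: ⊤ ✓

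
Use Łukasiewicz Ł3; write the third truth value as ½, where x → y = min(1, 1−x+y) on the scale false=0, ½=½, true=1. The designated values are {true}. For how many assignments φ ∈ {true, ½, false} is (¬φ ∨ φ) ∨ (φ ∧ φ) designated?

2

φ=true: true ✓
φ=½: ½ ·
φ=false: true ✓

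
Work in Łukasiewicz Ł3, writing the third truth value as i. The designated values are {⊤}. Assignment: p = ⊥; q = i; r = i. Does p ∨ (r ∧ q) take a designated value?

r ∧ q = i ∧ i = i
p ∨ (r ∧ q) = ⊥ ∨ i = i
i ∉ {⊤}.

No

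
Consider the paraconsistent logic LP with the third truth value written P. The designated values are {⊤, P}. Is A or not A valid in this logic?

Every assignment of A over {⊤, P, ⊥} gives a value in {⊤, P}.
In particular, with A=P: A or not A = P.

Yes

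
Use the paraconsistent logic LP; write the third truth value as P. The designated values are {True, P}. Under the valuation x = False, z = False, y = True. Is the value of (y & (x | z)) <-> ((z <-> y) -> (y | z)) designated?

x | z = False | False = False
y & (x | z) = True & False = False
z <-> y = False <-> True = False
y | z = True | False = True
(z <-> y) -> (y | z) = False -> True = True
(y & (x | z)) <-> ((z <-> y) -> (y | z)) = False <-> True = False
False ∉ {True, P}.

No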